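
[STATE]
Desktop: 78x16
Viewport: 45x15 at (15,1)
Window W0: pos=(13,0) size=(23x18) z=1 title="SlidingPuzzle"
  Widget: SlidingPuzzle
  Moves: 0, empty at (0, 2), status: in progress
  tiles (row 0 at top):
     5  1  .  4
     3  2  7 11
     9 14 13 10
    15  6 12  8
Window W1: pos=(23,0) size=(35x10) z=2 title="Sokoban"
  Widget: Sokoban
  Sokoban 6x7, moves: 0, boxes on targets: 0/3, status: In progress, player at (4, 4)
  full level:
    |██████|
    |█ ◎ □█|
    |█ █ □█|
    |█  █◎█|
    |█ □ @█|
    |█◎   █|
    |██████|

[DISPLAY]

SlidingP┃ Sokoban                         ┃  
────────┠─────────────────────────────────┨  
────┬───┃██████                           ┃  
  5 │  1┃█ ◎ □█                           ┃  
────┼───┃█ █ □█                           ┃  
  3 │  2┃█  █◎█                           ┃  
────┼───┃█ □ @█                           ┃  
  9 │ 14┃█◎   █                           ┃  
────┼───┗━━━━━━━━━━━━━━━━━━━━━━━━━━━━━━━━━┛  
 15 │  6 │ 12 │  8 │┃                        
────┴────┴────┴────┘┃                        
oves: 0             ┃                        
                    ┃                        
                    ┃                        
                    ┃                        


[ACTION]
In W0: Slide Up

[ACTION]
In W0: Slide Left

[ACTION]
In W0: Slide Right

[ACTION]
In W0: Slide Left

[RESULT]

SlidingP┃ Sokoban                         ┃  
────────┠─────────────────────────────────┨  
────┬───┃██████                           ┃  
  5 │  1┃█ ◎ □█                           ┃  
────┼───┃█ █ □█                           ┃  
  3 │  2┃█  █◎█                           ┃  
────┼───┃█ □ @█                           ┃  
  9 │ 14┃█◎   █                           ┃  
────┼───┗━━━━━━━━━━━━━━━━━━━━━━━━━━━━━━━━━┛  
 15 │  6 │ 12 │  8 │┃                        
────┴────┴────┴────┘┃                        
oves: 4             ┃                        
                    ┃                        
                    ┃                        
                    ┃                        


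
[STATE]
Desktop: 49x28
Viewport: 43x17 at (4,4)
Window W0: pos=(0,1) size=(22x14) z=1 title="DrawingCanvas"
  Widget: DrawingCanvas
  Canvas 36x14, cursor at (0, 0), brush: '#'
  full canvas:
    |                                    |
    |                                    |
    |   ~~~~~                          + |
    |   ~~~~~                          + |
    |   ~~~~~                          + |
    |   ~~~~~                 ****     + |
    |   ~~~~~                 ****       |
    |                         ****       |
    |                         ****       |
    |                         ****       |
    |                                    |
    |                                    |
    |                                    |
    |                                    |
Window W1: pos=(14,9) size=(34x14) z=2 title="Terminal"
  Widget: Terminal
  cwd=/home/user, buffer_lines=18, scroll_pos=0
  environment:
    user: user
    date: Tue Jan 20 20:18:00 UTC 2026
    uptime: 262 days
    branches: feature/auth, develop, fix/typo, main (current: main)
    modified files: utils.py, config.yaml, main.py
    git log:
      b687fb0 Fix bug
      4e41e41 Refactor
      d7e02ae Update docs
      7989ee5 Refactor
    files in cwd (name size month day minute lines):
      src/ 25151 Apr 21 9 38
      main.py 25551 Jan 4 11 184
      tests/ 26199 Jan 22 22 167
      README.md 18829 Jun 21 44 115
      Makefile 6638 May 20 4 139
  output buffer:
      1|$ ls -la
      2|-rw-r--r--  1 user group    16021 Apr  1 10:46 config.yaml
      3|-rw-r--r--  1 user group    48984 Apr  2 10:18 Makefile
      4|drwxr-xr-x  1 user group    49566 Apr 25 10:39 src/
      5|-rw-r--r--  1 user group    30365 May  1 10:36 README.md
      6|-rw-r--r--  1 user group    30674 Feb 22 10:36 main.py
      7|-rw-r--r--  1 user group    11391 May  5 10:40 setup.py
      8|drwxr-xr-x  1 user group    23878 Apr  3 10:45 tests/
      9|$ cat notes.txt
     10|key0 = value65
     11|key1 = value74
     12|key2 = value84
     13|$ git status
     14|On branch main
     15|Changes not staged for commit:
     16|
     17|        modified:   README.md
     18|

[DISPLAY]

                 ┃                         
                 ┃                         
~~~~~            ┃                         
~~~~~            ┃                         
~~~~~            ┃                         
~~~~~     ┏━━━━━━━━━━━━━━━━━━━━━━━━━━━━━━━━
~~~~~     ┃ Terminal                       
          ┠────────────────────────────────
          ┃$ ls -la                        
          ┃-rw-r--r--  1 user group    1602
━━━━━━━━━━┃-rw-r--r--  1 user group    4898
          ┃drwxr-xr-x  1 user group    4956
          ┃-rw-r--r--  1 user group    3036
          ┃-rw-r--r--  1 user group    3067
          ┃-rw-r--r--  1 user group    1139
          ┃drwxr-xr-x  1 user group    2387
          ┃$ cat notes.txt                 


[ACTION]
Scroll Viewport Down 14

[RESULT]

          ┠────────────────────────────────
          ┃$ ls -la                        
          ┃-rw-r--r--  1 user group    1602
━━━━━━━━━━┃-rw-r--r--  1 user group    4898
          ┃drwxr-xr-x  1 user group    4956
          ┃-rw-r--r--  1 user group    3036
          ┃-rw-r--r--  1 user group    3067
          ┃-rw-r--r--  1 user group    1139
          ┃drwxr-xr-x  1 user group    2387
          ┃$ cat notes.txt                 
          ┃key0 = value65                  
          ┗━━━━━━━━━━━━━━━━━━━━━━━━━━━━━━━━
                                           
                                           
                                           
                                           
                                           


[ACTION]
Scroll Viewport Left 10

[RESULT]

┃             ┠────────────────────────────
┃             ┃$ ls -la                    
┃             ┃-rw-r--r--  1 user group    
┗━━━━━━━━━━━━━┃-rw-r--r--  1 user group    
              ┃drwxr-xr-x  1 user group    
              ┃-rw-r--r--  1 user group    
              ┃-rw-r--r--  1 user group    
              ┃-rw-r--r--  1 user group    
              ┃drwxr-xr-x  1 user group    
              ┃$ cat notes.txt             
              ┃key0 = value65              
              ┗━━━━━━━━━━━━━━━━━━━━━━━━━━━━
                                           
                                           
                                           
                                           
                                           


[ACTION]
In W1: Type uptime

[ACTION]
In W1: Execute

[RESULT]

┃             ┠────────────────────────────
┃             ┃key2 = value84              
┃             ┃$ git status                
┗━━━━━━━━━━━━━┃On branch main              
              ┃Changes not staged for commi
              ┃                            
              ┃        modified:   README.m
              ┃                            
              ┃$ uptime                    
              ┃ 10:00  up 262 days         
              ┃$ █                         
              ┗━━━━━━━━━━━━━━━━━━━━━━━━━━━━
                                           
                                           
                                           
                                           
                                           


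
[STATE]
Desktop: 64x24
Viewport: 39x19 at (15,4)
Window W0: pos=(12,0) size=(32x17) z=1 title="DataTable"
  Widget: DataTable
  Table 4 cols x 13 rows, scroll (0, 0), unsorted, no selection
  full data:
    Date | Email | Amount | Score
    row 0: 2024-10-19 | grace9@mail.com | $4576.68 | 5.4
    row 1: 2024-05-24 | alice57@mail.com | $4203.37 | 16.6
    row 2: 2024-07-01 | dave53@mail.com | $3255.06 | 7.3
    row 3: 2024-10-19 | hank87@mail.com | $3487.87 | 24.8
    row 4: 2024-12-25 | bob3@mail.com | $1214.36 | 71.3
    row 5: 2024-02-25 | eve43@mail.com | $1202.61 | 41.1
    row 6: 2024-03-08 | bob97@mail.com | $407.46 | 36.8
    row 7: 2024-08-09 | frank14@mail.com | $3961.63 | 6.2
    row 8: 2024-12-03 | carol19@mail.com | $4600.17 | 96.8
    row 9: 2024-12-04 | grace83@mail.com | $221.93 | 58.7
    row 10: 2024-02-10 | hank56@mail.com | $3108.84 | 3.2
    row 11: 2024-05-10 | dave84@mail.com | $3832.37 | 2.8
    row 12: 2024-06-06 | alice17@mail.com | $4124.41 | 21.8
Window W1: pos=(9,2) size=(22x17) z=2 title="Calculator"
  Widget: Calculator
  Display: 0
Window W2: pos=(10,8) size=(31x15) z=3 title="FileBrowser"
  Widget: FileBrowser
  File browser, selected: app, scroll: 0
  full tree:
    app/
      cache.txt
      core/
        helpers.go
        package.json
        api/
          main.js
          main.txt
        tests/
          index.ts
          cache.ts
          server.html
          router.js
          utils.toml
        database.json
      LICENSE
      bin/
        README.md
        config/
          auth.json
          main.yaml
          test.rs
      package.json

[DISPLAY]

───────────────┨─────────┼──┃          
              0┃mail.com │$4┃          
───┬───┬───┐   ┃@mail.com│$4┃          
 8 │ 9 │ ÷ │   ┃mail.com │$3┃          
━━━━━━━━━━━━━━━━━━━━━━━━━┓$3┃          
eBrowser                 ┃$1┃          
─────────────────────────┨$1┃          
] app/                   ┃$4┃          
cache.txt                ┃$3┃          
[+] core/                ┃$4┃          
LICENSE                  ┃$2┃          
[+] bin/                 ┃$3┃          
package.json             ┃━━┛          
                         ┃             
                         ┃             
                         ┃             
                         ┃             
                         ┃             
━━━━━━━━━━━━━━━━━━━━━━━━━┛             


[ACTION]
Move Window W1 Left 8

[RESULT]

───────┨┼────────────────┼──┃          
      0┃│grace9@mail.com │$4┃          
───┐   ┃│alice57@mail.com│$4┃          
 ÷ │   ┃│dave53@mail.com │$3┃          
━━━━━━━━━━━━━━━━━━━━━━━━━┓$3┃          
eBrowser                 ┃$1┃          
─────────────────────────┨$1┃          
] app/                   ┃$4┃          
cache.txt                ┃$3┃          
[+] core/                ┃$4┃          
LICENSE                  ┃$2┃          
[+] bin/                 ┃$3┃          
package.json             ┃━━┛          
                         ┃             
                         ┃             
                         ┃             
                         ┃             
                         ┃             
━━━━━━━━━━━━━━━━━━━━━━━━━┛             


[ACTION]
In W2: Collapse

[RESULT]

───────┨┼────────────────┼──┃          
      0┃│grace9@mail.com │$4┃          
───┐   ┃│alice57@mail.com│$4┃          
 ÷ │   ┃│dave53@mail.com │$3┃          
━━━━━━━━━━━━━━━━━━━━━━━━━┓$3┃          
eBrowser                 ┃$1┃          
─────────────────────────┨$1┃          
] app/                   ┃$4┃          
                         ┃$3┃          
                         ┃$4┃          
                         ┃$2┃          
                         ┃$3┃          
                         ┃━━┛          
                         ┃             
                         ┃             
                         ┃             
                         ┃             
                         ┃             
━━━━━━━━━━━━━━━━━━━━━━━━━┛             


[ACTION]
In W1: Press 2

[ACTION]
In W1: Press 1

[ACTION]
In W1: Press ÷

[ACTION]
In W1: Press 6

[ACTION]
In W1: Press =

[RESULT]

───────┨┼────────────────┼──┃          
    3.5┃│grace9@mail.com │$4┃          
───┐   ┃│alice57@mail.com│$4┃          
 ÷ │   ┃│dave53@mail.com │$3┃          
━━━━━━━━━━━━━━━━━━━━━━━━━┓$3┃          
eBrowser                 ┃$1┃          
─────────────────────────┨$1┃          
] app/                   ┃$4┃          
                         ┃$3┃          
                         ┃$4┃          
                         ┃$2┃          
                         ┃$3┃          
                         ┃━━┛          
                         ┃             
                         ┃             
                         ┃             
                         ┃             
                         ┃             
━━━━━━━━━━━━━━━━━━━━━━━━━┛             


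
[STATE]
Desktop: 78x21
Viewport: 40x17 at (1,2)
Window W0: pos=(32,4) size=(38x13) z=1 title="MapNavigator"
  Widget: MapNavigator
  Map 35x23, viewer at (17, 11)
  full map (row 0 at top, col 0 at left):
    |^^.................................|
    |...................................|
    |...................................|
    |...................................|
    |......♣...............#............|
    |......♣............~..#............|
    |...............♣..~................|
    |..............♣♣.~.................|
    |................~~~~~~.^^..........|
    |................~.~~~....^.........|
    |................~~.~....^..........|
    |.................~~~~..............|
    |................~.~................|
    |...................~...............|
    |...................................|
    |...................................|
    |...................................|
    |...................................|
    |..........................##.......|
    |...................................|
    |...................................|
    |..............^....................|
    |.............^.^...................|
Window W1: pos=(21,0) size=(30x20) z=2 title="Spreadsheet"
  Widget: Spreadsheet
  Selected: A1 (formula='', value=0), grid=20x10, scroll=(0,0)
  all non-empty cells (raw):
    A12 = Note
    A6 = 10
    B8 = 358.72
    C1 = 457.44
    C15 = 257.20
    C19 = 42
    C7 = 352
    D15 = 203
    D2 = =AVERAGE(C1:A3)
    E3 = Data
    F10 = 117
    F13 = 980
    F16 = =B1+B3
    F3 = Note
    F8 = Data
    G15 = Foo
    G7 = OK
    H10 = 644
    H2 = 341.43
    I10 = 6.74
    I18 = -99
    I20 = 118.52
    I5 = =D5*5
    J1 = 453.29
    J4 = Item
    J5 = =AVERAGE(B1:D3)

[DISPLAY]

                    ┠───────────────────
                    ┃A1:                
                    ┃       A       B   
                    ┃-------------------
                    ┃  1      [0]       
                    ┃  2        0       
                    ┃  3        0       
                    ┃  4        0       
                    ┃  5        0       
                    ┃  6       10       
                    ┃  7        0       
                    ┃  8        0  358.7
                    ┃  9        0       
                    ┃ 10        0       
                    ┃ 11        0       
                    ┃ 12 Note           
                    ┃ 13        0       


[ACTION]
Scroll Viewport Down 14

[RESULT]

                    ┃       A       B   
                    ┃-------------------
                    ┃  1      [0]       
                    ┃  2        0       
                    ┃  3        0       
                    ┃  4        0       
                    ┃  5        0       
                    ┃  6       10       
                    ┃  7        0       
                    ┃  8        0  358.7
                    ┃  9        0       
                    ┃ 10        0       
                    ┃ 11        0       
                    ┃ 12 Note           
                    ┃ 13        0       
                    ┗━━━━━━━━━━━━━━━━━━━
                                        


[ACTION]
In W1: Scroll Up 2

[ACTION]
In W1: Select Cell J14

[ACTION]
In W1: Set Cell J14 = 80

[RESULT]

                    ┃       A       B   
                    ┃-------------------
                    ┃  1        0       
                    ┃  2        0       
                    ┃  3        0       
                    ┃  4        0       
                    ┃  5        0       
                    ┃  6       10       
                    ┃  7        0       
                    ┃  8        0  358.7
                    ┃  9        0       
                    ┃ 10        0       
                    ┃ 11        0       
                    ┃ 12 Note           
                    ┃ 13        0       
                    ┗━━━━━━━━━━━━━━━━━━━
                                        


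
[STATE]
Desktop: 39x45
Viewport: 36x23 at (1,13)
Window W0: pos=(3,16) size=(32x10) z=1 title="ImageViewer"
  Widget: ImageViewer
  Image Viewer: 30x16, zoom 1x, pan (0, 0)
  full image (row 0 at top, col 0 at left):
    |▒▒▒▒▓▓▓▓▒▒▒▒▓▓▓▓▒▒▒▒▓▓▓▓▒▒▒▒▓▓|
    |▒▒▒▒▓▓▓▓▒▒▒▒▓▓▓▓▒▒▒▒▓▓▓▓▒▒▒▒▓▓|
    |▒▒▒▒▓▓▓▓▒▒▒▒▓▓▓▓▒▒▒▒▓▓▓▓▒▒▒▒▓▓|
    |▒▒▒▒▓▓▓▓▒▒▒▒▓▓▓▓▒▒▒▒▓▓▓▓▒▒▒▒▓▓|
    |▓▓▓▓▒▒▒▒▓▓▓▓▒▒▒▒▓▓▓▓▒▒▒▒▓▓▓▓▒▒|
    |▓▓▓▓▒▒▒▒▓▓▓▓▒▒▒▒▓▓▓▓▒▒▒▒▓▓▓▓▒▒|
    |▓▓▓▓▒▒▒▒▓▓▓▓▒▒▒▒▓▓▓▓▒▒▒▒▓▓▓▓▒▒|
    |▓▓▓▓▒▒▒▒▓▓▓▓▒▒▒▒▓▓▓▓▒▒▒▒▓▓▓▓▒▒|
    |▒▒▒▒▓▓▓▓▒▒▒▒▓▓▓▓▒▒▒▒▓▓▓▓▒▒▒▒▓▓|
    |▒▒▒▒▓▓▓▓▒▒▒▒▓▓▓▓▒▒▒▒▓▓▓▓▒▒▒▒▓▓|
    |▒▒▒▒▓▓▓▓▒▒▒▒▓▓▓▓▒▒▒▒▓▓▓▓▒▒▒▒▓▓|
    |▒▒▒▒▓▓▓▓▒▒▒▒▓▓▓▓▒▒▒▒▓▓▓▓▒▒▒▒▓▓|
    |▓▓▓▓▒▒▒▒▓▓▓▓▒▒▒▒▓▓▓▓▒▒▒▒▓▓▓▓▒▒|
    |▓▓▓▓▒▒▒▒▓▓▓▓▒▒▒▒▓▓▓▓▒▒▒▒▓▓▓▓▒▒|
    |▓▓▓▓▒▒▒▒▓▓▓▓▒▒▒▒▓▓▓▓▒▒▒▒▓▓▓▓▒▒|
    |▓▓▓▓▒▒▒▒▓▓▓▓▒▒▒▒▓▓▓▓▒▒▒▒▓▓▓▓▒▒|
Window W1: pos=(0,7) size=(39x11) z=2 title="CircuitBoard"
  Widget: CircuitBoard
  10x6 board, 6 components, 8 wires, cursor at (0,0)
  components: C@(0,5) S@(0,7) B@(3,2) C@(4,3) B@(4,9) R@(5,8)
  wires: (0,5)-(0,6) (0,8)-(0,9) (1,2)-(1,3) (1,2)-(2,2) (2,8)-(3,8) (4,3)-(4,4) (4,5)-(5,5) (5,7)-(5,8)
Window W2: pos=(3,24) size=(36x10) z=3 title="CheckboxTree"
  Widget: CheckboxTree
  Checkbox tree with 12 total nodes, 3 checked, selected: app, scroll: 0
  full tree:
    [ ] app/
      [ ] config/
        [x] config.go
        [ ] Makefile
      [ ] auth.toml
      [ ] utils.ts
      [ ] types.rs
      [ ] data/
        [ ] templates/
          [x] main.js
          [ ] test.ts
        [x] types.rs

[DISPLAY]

1           · ─ ·                   
            │                       
2           ·                       
                                    
━━━━━━━━━━━━━━━━━━━━━━━━━━━━━━━━━━━━
  ┠──────────────────────────────┨  
  ┃▒▒▒▒▓▓▓▓▒▒▒▒▓▓▓▓▒▒▒▒▓▓▓▓▒▒▒▒▓▓┃  
  ┃▒▒▒▒▓▓▓▓▒▒▒▒▓▓▓▓▒▒▒▒▓▓▓▓▒▒▒▒▓▓┃  
  ┃▒▒▒▒▓▓▓▓▒▒▒▒▓▓▓▓▒▒▒▒▓▓▓▓▒▒▒▒▓▓┃  
  ┃▒▒▒▒▓▓▓▓▒▒▒▒▓▓▓▓▒▒▒▒▓▓▓▓▒▒▒▒▓▓┃  
  ┃▓▓▓▓▒▒▒▒▓▓▓▓▒▒▒▒▓▓▓▓▒▒▒▒▓▓▓▓▒▒┃  
  ┏━━━━━━━━━━━━━━━━━━━━━━━━━━━━━━━━━
  ┃ CheckboxTree                    
  ┠─────────────────────────────────
  ┃>[-] app/                        
  ┃   [-] config/                   
  ┃     [x] config.go               
  ┃     [ ] Makefile                
  ┃   [ ] auth.toml                 
  ┃   [ ] utils.ts                  
  ┗━━━━━━━━━━━━━━━━━━━━━━━━━━━━━━━━━
                                    
                                    


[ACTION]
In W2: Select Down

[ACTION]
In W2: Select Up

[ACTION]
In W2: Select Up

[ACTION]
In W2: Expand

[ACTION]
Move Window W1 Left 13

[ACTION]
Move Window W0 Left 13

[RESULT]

1           · ─ ·                   
            │                       
2           ·                       
                                    
━━━━━━━━━━━━━━━━━━━━━━━━━━━━━━━━━━━━
──────────────────────────────┨     
▒▒▒▒▓▓▓▓▒▒▒▒▓▓▓▓▒▒▒▒▓▓▓▓▒▒▒▒▓▓┃     
▒▒▒▒▓▓▓▓▒▒▒▒▓▓▓▓▒▒▒▒▓▓▓▓▒▒▒▒▓▓┃     
▒▒▒▒▓▓▓▓▒▒▒▒▓▓▓▓▒▒▒▒▓▓▓▓▒▒▒▒▓▓┃     
▒▒▒▒▓▓▓▓▒▒▒▒▓▓▓▓▒▒▒▒▓▓▓▓▒▒▒▒▓▓┃     
▓▓▓▓▒▒▒▒▓▓▓▓▒▒▒▒▓▓▓▓▒▒▒▒▓▓▓▓▒▒┃     
▓▓┏━━━━━━━━━━━━━━━━━━━━━━━━━━━━━━━━━
━━┃ CheckboxTree                    
  ┠─────────────────────────────────
  ┃>[-] app/                        
  ┃   [-] config/                   
  ┃     [x] config.go               
  ┃     [ ] Makefile                
  ┃   [ ] auth.toml                 
  ┃   [ ] utils.ts                  
  ┗━━━━━━━━━━━━━━━━━━━━━━━━━━━━━━━━━
                                    
                                    


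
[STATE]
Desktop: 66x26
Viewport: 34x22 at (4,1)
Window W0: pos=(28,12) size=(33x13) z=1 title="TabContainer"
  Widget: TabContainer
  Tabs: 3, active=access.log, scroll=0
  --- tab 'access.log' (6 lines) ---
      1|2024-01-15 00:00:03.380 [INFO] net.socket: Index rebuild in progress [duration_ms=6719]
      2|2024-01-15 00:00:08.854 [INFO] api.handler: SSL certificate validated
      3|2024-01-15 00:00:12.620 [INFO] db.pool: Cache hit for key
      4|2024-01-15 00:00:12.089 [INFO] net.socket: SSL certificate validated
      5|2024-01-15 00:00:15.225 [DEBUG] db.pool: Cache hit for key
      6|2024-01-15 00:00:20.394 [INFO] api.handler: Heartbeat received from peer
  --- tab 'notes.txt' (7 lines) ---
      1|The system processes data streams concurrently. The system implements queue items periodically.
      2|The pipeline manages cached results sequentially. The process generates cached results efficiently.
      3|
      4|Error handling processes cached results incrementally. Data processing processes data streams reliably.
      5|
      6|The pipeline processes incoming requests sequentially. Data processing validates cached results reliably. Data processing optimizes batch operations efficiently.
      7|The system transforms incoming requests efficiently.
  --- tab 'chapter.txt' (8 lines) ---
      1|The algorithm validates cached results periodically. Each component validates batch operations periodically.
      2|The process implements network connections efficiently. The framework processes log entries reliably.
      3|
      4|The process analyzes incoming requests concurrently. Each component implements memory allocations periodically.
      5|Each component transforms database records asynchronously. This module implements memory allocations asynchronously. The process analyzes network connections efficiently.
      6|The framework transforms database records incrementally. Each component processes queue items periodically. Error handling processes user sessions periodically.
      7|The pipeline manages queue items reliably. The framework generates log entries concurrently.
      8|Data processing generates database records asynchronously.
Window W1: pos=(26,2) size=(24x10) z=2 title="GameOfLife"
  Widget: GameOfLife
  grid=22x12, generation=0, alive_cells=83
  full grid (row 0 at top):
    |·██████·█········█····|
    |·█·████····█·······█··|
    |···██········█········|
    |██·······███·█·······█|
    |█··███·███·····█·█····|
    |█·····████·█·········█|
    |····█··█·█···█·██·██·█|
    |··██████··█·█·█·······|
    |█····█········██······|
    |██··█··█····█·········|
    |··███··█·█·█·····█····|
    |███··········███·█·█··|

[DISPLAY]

                                  
                      ┏━━━━━━━━━━━
                      ┃ GameOfLife
                      ┠───────────
                      ┃Gen: 0     
                      ┃██·······██
                      ┃█··███·███·
                      ┃█·····████·
                      ┃····█··█·█·
                      ┃··██████··█
                      ┗━━━━━━━━━━━
                        ┏━━━━━━━━━
                        ┃ TabConta
                        ┠─────────
                        ┃[access.l
                        ┃─────────
                        ┃2024-01-1
                        ┃2024-01-1
                        ┃2024-01-1
                        ┃2024-01-1
                        ┃2024-01-1
                        ┃2024-01-1


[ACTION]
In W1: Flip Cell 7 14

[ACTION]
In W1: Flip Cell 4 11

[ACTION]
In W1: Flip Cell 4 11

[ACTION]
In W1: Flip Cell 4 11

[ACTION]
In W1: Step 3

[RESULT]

                                  
                      ┏━━━━━━━━━━━
                      ┃ GameOfLife
                      ┠───────────
                      ┃Gen: 3     
                      ┃·██··██····
                      ┃·█···██···█
                      ┃·····█···██
                      ┃··██···██··
                      ┃··█··█·████
                      ┗━━━━━━━━━━━
                        ┏━━━━━━━━━
                        ┃ TabConta
                        ┠─────────
                        ┃[access.l
                        ┃─────────
                        ┃2024-01-1
                        ┃2024-01-1
                        ┃2024-01-1
                        ┃2024-01-1
                        ┃2024-01-1
                        ┃2024-01-1


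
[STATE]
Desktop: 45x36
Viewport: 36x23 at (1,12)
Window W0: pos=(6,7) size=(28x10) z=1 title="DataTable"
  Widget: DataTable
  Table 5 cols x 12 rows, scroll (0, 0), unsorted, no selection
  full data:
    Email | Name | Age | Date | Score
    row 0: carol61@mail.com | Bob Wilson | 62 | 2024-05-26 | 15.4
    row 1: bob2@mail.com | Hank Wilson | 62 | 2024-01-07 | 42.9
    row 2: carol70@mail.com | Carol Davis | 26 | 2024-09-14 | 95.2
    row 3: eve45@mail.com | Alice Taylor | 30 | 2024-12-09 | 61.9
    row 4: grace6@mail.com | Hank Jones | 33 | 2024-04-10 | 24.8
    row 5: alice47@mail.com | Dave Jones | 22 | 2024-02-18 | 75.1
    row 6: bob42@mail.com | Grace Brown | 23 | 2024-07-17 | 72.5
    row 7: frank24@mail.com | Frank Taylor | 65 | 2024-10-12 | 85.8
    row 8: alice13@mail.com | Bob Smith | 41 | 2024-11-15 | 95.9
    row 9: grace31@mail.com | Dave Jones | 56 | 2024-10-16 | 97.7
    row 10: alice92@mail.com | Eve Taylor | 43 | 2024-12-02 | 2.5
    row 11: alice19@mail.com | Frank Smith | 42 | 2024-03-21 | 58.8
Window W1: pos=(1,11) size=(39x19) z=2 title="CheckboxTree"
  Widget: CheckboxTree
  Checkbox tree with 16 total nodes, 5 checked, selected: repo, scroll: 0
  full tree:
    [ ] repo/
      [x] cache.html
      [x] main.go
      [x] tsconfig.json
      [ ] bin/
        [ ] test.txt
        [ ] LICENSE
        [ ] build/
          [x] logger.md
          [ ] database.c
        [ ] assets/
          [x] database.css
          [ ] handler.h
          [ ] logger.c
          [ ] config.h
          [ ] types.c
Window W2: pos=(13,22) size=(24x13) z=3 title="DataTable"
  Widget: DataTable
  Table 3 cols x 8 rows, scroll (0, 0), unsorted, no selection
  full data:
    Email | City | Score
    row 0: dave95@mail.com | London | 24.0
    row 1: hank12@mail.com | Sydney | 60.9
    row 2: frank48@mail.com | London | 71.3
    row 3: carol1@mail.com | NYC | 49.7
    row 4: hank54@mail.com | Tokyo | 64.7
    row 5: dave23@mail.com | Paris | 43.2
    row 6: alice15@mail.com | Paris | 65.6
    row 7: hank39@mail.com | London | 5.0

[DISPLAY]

┃ CheckboxTree                      
┠───────────────────────────────────
┃>[-] repo/                         
┃   [x] cache.html                  
┃   [x] main.go                     
┃   [x] tsconfig.json               
┃   [-] bin/                        
┃     [ ] test.txt                  
┃     [ ] LICENSE                   
┃     [-] build/                    
┃       [x] ┏━━━━━━━━━━━━━━━━━━━━━━┓
┃       [ ] ┃ DataTable            ┃
┃     [-] as┠──────────────────────┨
┃       [x] ┃Email           │City ┃
┃       [ ] ┃────────────────┼─────┃
┃       [ ] ┃dave95@mail.com │Londo┃
┃       [ ] ┃hank12@mail.com │Sydne┃
┗━━━━━━━━━━━┃frank48@mail.com│Londo┃
            ┃carol1@mail.com │NYC  ┃
            ┃hank54@mail.com │Tokyo┃
            ┃dave23@mail.com │Paris┃
            ┃alice15@mail.com│Paris┃
            ┗━━━━━━━━━━━━━━━━━━━━━━┛


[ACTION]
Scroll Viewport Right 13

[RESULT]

oxTree                        ┃     
──────────────────────────────┨     
po/                           ┃     
cache.html                    ┃     
main.go                       ┃     
tsconfig.json                 ┃     
bin/                          ┃     
] test.txt                    ┃     
] LICENSE                     ┃     
] build/                      ┃     
[x] ┏━━━━━━━━━━━━━━━━━━━━━━┓  ┃     
[ ] ┃ DataTable            ┃  ┃     
] as┠──────────────────────┨  ┃     
[x] ┃Email           │City ┃  ┃     
[ ] ┃────────────────┼─────┃  ┃     
[ ] ┃dave95@mail.com │Londo┃  ┃     
[ ] ┃hank12@mail.com │Sydne┃  ┃     
━━━━┃frank48@mail.com│Londo┃━━┛     
    ┃carol1@mail.com │NYC  ┃        
    ┃hank54@mail.com │Tokyo┃        
    ┃dave23@mail.com │Paris┃        
    ┃alice15@mail.com│Paris┃        
    ┗━━━━━━━━━━━━━━━━━━━━━━┛        


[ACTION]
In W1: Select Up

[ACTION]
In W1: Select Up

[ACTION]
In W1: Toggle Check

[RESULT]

oxTree                        ┃     
──────────────────────────────┨     
po/                           ┃     
cache.html                    ┃     
main.go                       ┃     
tsconfig.json                 ┃     
bin/                          ┃     
] test.txt                    ┃     
] LICENSE                     ┃     
] build/                      ┃     
[x] ┏━━━━━━━━━━━━━━━━━━━━━━┓  ┃     
[x] ┃ DataTable            ┃  ┃     
] as┠──────────────────────┨  ┃     
[x] ┃Email           │City ┃  ┃     
[x] ┃────────────────┼─────┃  ┃     
[x] ┃dave95@mail.com │Londo┃  ┃     
[x] ┃hank12@mail.com │Sydne┃  ┃     
━━━━┃frank48@mail.com│Londo┃━━┛     
    ┃carol1@mail.com │NYC  ┃        
    ┃hank54@mail.com │Tokyo┃        
    ┃dave23@mail.com │Paris┃        
    ┃alice15@mail.com│Paris┃        
    ┗━━━━━━━━━━━━━━━━━━━━━━┛        


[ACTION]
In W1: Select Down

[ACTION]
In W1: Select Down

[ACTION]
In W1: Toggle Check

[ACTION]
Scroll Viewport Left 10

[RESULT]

 ┃ CheckboxTree                     
 ┠──────────────────────────────────
 ┃ [-] repo/                        
 ┃   [x] cache.html                 
 ┃>  [ ] main.go                    
 ┃   [x] tsconfig.json              
 ┃   [x] bin/                       
 ┃     [x] test.txt                 
 ┃     [x] LICENSE                  
 ┃     [x] build/                   
 ┃       [x] ┏━━━━━━━━━━━━━━━━━━━━━━
 ┃       [x] ┃ DataTable            
 ┃     [x] as┠──────────────────────
 ┃       [x] ┃Email           │City 
 ┃       [x] ┃────────────────┼─────
 ┃       [x] ┃dave95@mail.com │Londo
 ┃       [x] ┃hank12@mail.com │Sydne
 ┗━━━━━━━━━━━┃frank48@mail.com│Londo
             ┃carol1@mail.com │NYC  
             ┃hank54@mail.com │Tokyo
             ┃dave23@mail.com │Paris
             ┃alice15@mail.com│Paris
             ┗━━━━━━━━━━━━━━━━━━━━━━


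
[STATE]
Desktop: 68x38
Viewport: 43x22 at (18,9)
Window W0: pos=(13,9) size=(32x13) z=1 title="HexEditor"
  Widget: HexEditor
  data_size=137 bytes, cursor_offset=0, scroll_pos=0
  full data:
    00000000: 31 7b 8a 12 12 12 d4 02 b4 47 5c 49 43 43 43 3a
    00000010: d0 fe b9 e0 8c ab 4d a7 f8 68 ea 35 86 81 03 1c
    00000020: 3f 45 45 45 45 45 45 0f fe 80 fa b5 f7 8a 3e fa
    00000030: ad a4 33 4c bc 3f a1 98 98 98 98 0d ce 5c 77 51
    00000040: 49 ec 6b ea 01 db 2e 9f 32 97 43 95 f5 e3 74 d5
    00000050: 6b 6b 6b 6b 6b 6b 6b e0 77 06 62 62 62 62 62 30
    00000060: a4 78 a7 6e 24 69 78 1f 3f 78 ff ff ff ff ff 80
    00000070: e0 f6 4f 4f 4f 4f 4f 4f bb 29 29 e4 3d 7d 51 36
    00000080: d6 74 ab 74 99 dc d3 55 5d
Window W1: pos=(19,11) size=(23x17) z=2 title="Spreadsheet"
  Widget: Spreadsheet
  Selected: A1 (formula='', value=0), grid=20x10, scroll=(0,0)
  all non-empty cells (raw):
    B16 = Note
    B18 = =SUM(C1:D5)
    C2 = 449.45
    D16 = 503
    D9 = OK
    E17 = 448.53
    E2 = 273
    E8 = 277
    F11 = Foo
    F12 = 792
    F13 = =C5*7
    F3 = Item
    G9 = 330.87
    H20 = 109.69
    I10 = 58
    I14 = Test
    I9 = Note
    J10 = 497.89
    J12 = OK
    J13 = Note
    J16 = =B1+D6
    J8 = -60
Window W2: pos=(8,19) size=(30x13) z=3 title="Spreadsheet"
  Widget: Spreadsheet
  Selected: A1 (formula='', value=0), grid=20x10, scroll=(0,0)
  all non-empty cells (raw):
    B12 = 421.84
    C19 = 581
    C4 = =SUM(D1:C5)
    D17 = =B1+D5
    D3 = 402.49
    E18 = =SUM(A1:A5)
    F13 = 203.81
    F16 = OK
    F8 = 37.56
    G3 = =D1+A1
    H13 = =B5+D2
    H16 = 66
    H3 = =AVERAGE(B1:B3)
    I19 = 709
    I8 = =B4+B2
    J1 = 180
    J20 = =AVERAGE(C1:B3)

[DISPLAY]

━━━━━━━━━━━━━━━━━━━━━━━━━━┓                
Editor                    ┃                
─┏━━━━━━━━━━━━━━━━━━━━━┓──┨                
0┃ Spreadsheet         ┃d4┃                
0┠─────────────────────┨4d┃                
0┃A1:                  ┃45┃                
0┃       A       B     ┃a1┃                
0┃---------------------┃2e┃                
0┃  1      [0]       0 ┃6b┃                
0┃  2        0       0 ┃78┃                
━━━━━━━━━━━━━━━━━━━┓ 0 ┃4f┃                
eet                ┃ 0 ┃d3┃                
───────────────────┨ 0 ┃━━┛                
                   ┃ 0 ┃                   
      B       C    ┃ 0 ┃                   
-------------------┃ 0 ┃                   
[0]       0       0┃ 0 ┃                   
  0       0       0┃ 0 ┃                   
  0       0       0┃━━━┛                   
  0       0#CIRC!  ┃                       
  0       0       0┃                       
  0       0       0┃                       


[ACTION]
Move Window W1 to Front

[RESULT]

━━━━━━━━━━━━━━━━━━━━━━━━━━┓                
Editor                    ┃                
─┏━━━━━━━━━━━━━━━━━━━━━┓──┨                
0┃ Spreadsheet         ┃d4┃                
0┠─────────────────────┨4d┃                
0┃A1:                  ┃45┃                
0┃       A       B     ┃a1┃                
0┃---------------------┃2e┃                
0┃  1      [0]       0 ┃6b┃                
0┃  2        0       0 ┃78┃                
━┃  3        0       0 ┃4f┃                
e┃  4        0       0 ┃d3┃                
─┃  5        0       0 ┃━━┛                
 ┃  6        0       0 ┃                   
 ┃  7        0       0 ┃                   
-┃  8        0       0 ┃                   
[┃  9        0       0 ┃                   
 ┃ 10        0       0 ┃                   
 ┗━━━━━━━━━━━━━━━━━━━━━┛                   
  0       0#CIRC!  ┃                       
  0       0       0┃                       
  0       0       0┃                       


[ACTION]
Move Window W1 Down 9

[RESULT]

━━━━━━━━━━━━━━━━━━━━━━━━━━┓                
Editor                    ┃                
──────────────────────────┨                
0000  31 7b 8a 12 12 12 d4┃                
0010  d0 fe b9 e0 8c ab 4d┃                
0020  3f 45 45 45 45 45 45┃                
0030  ad a4 33 4c bc 3f a1┃                
0040  49 ec 6b ea 01 db 2e┃                
0050  6b 6b 6b 6b 6b 6b 6b┃                
0060  a4 78 a7 6e 24 69 78┃                
━━━━━━━━━━━━━━━━━━━┓ 4f 4f┃                
e┏━━━━━━━━━━━━━━━━━━━━━┓d3┃                
─┃ Spreadsheet         ┃━━┛                
 ┠─────────────────────┨                   
 ┃A1:                  ┃                   
-┃       A       B     ┃                   
[┃---------------------┃                   
 ┃  1      [0]       0 ┃                   
 ┃  2        0       0 ┃                   
 ┃  3        0       0 ┃                   
 ┃  4        0       0 ┃                   
 ┃  5        0       0 ┃                   


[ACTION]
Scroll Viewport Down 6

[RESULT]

0030  ad a4 33 4c bc 3f a1┃                
0040  49 ec 6b ea 01 db 2e┃                
0050  6b 6b 6b 6b 6b 6b 6b┃                
0060  a4 78 a7 6e 24 69 78┃                
━━━━━━━━━━━━━━━━━━━┓ 4f 4f┃                
e┏━━━━━━━━━━━━━━━━━━━━━┓d3┃                
─┃ Spreadsheet         ┃━━┛                
 ┠─────────────────────┨                   
 ┃A1:                  ┃                   
-┃       A       B     ┃                   
[┃---------------------┃                   
 ┃  1      [0]       0 ┃                   
 ┃  2        0       0 ┃                   
 ┃  3        0       0 ┃                   
 ┃  4        0       0 ┃                   
 ┃  5        0       0 ┃                   
━┃  6        0       0 ┃                   
 ┃  7        0       0 ┃                   
 ┃  8        0       0 ┃                   
 ┃  9        0       0 ┃                   
 ┃ 10        0       0 ┃                   
 ┗━━━━━━━━━━━━━━━━━━━━━┛                   
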